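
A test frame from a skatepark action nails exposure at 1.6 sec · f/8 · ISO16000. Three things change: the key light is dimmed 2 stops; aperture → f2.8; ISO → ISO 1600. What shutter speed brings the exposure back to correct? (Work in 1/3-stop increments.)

8 s

Scene light: 2 stops darker.
Aperture: f/8 → f/7.1 → f/6.3 → f/5.6 → f/5 → f/4.5 → f/4 → f/3.5 → f/3.2 → f/2.8 — 3 stops larger aperture (brighter).
ISO: 16000 → 12800 → 10000 → 8000 → 6400 → 5000 → 4000 → 3200 → 2500 → 2000 → 1600 — 3 1/3 stops lower (darker).
Net so far: 2 1/3 stops darker. Shutter speed: 1.6 → 2 → 2.5 → 3.2 → 4 → 5 → 6 → 8.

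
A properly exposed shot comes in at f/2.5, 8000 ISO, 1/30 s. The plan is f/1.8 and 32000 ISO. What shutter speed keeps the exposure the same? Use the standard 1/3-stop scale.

Aperture: f/2.5 → f/2.2 → f/2 → f/1.8 — 1 stop larger aperture (brighter).
ISO: 8000 → 10000 → 12800 → 16000 → 20000 → 25600 → 32000 — 2 stops higher (brighter).
Net change so far: 3 stops brighter. Offset with the shutter speed: 1/30 → 1/40 → 1/50 → 1/60 → 1/80 → 1/100 → 1/125 → 1/160 → 1/200 → 1/250.

1/250s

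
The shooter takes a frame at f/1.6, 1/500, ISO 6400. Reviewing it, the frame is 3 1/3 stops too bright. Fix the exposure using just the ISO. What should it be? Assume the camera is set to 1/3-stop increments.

ISO 640

Overexposed by 3 1/3 stops → need 3 1/3 stops darker.
ISO: 6400 → 5000 → 4000 → 3200 → 2500 → 2000 → 1600 → 1250 → 1000 → 800 → 640.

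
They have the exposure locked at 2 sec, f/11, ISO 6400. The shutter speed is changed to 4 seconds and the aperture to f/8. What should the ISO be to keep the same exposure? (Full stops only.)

ISO 1600

Shutter speed: 2 → 4 — 1 stop slower (brighter).
Aperture: f/11 → f/8 — 1 stop larger aperture (brighter).
Net change so far: 2 stops brighter. Offset with the ISO: 6400 → 3200 → 1600.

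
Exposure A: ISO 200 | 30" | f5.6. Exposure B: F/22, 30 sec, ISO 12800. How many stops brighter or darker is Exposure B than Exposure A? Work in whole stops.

Aperture: f/5.6 → f/8 → f/11 → f/16 → f/22 — 4 stops stopped down (darker).
Shutter speed: unchanged.
ISO: 200 → 400 → 800 → 1600 → 3200 → 6400 → 12800 — 6 stops raised (brighter).
Net: −4 +6 = +2 stops.

2 stops brighter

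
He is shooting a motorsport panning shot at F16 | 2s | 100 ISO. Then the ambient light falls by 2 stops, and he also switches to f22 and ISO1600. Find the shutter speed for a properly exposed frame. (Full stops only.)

1 s

Scene light: 2 stops darker.
Aperture: f/16 → f/22 — 1 stop narrower (darker).
ISO: 100 → 200 → 400 → 800 → 1600 — 4 stops higher (brighter).
Net so far: 1 stop brighter. Shutter speed: 2 → 1.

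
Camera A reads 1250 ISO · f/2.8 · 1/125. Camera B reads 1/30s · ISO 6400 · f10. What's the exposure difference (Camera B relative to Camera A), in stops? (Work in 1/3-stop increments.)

Aperture: f/2.8 → f/3.2 → f/3.5 → f/4 → f/4.5 → f/5 → f/5.6 → f/6.3 → f/7.1 → f/8 → f/9 → f/10 — 3 2/3 stops narrower (darker).
Shutter speed: 1/125 → 1/100 → 1/80 → 1/60 → 1/50 → 1/40 → 1/30 — 2 stops slower (brighter).
ISO: 1250 → 1600 → 2000 → 2500 → 3200 → 4000 → 5000 → 6400 — 2 1/3 stops raised (brighter).
Net: −3 2/3 +2 +2 1/3 = +2/3 stops.

2/3 stop brighter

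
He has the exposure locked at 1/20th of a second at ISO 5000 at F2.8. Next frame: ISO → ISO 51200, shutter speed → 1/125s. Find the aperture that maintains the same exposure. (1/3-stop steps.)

ISO: 5000 → 6400 → 8000 → 10000 → 12800 → 16000 → 20000 → 25600 → 32000 → 40000 → 51200 — 3 1/3 stops higher (brighter).
Shutter speed: 1/20 → 1/25 → 1/30 → 1/40 → 1/50 → 1/60 → 1/80 → 1/100 → 1/125 — 2 2/3 stops faster (darker).
Net change so far: 2/3 stop brighter. Offset with the aperture: f/2.8 → f/3.2 → f/3.5.

f/3.5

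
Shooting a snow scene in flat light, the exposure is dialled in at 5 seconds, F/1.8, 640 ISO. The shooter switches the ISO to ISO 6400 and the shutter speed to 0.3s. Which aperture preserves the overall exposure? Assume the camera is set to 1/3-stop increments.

f/1.4

ISO: 640 → 800 → 1000 → 1250 → 1600 → 2000 → 2500 → 3200 → 4000 → 5000 → 6400 — 3 1/3 stops higher (brighter).
Shutter speed: 5 → 4 → 3.2 → 2.5 → 2 → 1.6 → 1.3 → 1 → 0.8 → 0.6 → 0.5 → 0.4 → 0.3 — 4 stops faster (darker).
Net change so far: 2/3 stop darker. Offset with the aperture: f/1.8 → f/1.6 → f/1.4.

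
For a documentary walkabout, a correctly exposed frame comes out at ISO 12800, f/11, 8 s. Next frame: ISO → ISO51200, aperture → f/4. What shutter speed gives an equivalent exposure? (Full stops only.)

ISO: 12800 → 25600 → 51200 — 2 stops raised (brighter).
Aperture: f/11 → f/8 → f/5.6 → f/4 — 3 stops wider (brighter).
Net change so far: 5 stops brighter. Offset with the shutter speed: 8 → 4 → 2 → 1 → 1/2 → 1/4.

1/4s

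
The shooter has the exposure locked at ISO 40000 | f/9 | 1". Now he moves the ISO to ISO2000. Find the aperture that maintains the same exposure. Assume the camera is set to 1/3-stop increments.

ISO: 40000 → 32000 → 25600 → 20000 → 16000 → 12800 → 10000 → 8000 → 6400 → 5000 → 4000 → 3200 → 2500 → 2000 — 4 1/3 stops lower (darker).
Need 4 1/3 stops brighter from the aperture: f/9 → f/8 → f/7.1 → f/6.3 → f/5.6 → f/5 → f/4.5 → f/4 → f/3.5 → f/3.2 → f/2.8 → f/2.5 → f/2.2 → f/2.

f/2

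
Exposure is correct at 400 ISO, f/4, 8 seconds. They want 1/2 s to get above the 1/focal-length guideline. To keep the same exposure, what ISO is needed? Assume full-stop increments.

ISO 6400

Shutter speed: 8 → 4 → 2 → 1 → 1/2 — 4 stops shorter (darker).
Need 4 stops brighter from the ISO: 400 → 800 → 1600 → 3200 → 6400.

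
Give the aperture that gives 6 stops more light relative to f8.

Aperture: f/8 → f/5.6 → f/4 → f/2.8 → f/2 → f/1.4 → f/1.0 — 6 stops wider (brighter).

f/1.0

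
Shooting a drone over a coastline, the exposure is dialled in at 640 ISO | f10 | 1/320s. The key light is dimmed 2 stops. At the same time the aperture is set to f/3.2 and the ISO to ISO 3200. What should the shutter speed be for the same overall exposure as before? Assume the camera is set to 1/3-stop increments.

Scene light: 2 stops darker.
Aperture: f/10 → f/9 → f/8 → f/7.1 → f/6.3 → f/5.6 → f/5 → f/4.5 → f/4 → f/3.5 → f/3.2 — 3 1/3 stops opened up (brighter).
ISO: 640 → 800 → 1000 → 1250 → 1600 → 2000 → 2500 → 3200 — 2 1/3 stops raised (brighter).
Net so far: 3 2/3 stops brighter. Shutter speed: 1/320 → 1/400 → 1/500 → 1/640 → 1/800 → 1/1000 → 1/1250 → 1/1600 → 1/2000 → 1/2500 → 1/3200 → 1/4000.

1/4000s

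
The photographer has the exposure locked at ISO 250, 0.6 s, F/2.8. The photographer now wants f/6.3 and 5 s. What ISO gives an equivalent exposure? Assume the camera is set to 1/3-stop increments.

Aperture: f/2.8 → f/3.2 → f/3.5 → f/4 → f/4.5 → f/5 → f/5.6 → f/6.3 — 2 1/3 stops narrower (darker).
Shutter speed: 0.6 → 0.8 → 1 → 1.3 → 1.6 → 2 → 2.5 → 3.2 → 4 → 5 — 3 stops slower (brighter).
Net change so far: 2/3 stop brighter. Offset with the ISO: 250 → 200 → 160.

ISO 160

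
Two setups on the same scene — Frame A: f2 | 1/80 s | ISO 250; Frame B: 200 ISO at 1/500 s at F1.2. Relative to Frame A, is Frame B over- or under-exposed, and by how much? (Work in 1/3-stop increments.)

1 2/3 stops darker

Aperture: f/2 → f/1.8 → f/1.6 → f/1.4 → f/1.2 — 1 1/3 stops wider (brighter).
Shutter speed: 1/80 → 1/100 → 1/125 → 1/160 → 1/200 → 1/250 → 1/320 → 1/400 → 1/500 — 2 2/3 stops shorter (darker).
ISO: 250 → 200 — 1/3 stop lower (darker).
Net: +1 1/3 −2 2/3 −1/3 = −1 2/3 stops.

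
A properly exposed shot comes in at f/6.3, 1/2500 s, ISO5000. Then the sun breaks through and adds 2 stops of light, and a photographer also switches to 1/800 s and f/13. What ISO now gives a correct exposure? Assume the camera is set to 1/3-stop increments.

ISO 1600

Scene light: 2 stops brighter.
Shutter speed: 1/2500 → 1/2000 → 1/1600 → 1/1250 → 1/1000 → 1/800 — 1 2/3 stops longer (brighter).
Aperture: f/6.3 → f/7.1 → f/8 → f/9 → f/10 → f/11 → f/13 — 2 stops stopped down (darker).
Net so far: 1 2/3 stops brighter. ISO: 5000 → 4000 → 3200 → 2500 → 2000 → 1600.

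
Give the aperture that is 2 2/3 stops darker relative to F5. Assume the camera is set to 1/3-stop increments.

f/13

Aperture: f/5 → f/5.6 → f/6.3 → f/7.1 → f/8 → f/9 → f/10 → f/11 → f/13 — 2 2/3 stops smaller aperture (darker).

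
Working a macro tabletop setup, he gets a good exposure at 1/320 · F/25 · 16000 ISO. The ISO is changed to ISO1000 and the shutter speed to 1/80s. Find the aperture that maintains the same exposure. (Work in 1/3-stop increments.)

ISO: 16000 → 12800 → 10000 → 8000 → 6400 → 5000 → 4000 → 3200 → 2500 → 2000 → 1600 → 1250 → 1000 — 4 stops lower (darker).
Shutter speed: 1/320 → 1/250 → 1/200 → 1/160 → 1/125 → 1/100 → 1/80 — 2 stops longer (brighter).
Net change so far: 2 stops darker. Offset with the aperture: f/25 → f/22 → f/20 → f/18 → f/16 → f/14 → f/13.

f/13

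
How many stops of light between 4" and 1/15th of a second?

6 stops

4 → 2 → 1 → 1/2 → 1/4 → 1/8 → 1/15 — count the steps: 6 stops.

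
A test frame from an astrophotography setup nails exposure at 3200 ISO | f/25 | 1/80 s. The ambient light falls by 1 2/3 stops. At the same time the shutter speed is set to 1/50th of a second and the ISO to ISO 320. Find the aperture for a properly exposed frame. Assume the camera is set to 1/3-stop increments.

f/5.6

Scene light: 1 2/3 stops darker.
Shutter speed: 1/80 → 1/60 → 1/50 — 2/3 stop longer (brighter).
ISO: 3200 → 2500 → 2000 → 1600 → 1250 → 1000 → 800 → 640 → 500 → 400 → 320 — 3 1/3 stops dropped (darker).
Net so far: 4 1/3 stops darker. Aperture: f/25 → f/22 → f/20 → f/18 → f/16 → f/14 → f/13 → f/11 → f/10 → f/9 → f/8 → f/7.1 → f/6.3 → f/5.6.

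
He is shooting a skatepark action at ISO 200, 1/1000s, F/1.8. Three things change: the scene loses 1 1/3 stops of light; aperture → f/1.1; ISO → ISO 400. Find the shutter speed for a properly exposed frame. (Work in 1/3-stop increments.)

Scene light: 1 1/3 stops darker.
Aperture: f/1.8 → f/1.6 → f/1.4 → f/1.2 → f/1.1 — 1 1/3 stops wider (brighter).
ISO: 200 → 250 → 320 → 400 — 1 stop higher (brighter).
Net so far: 1 stop brighter. Shutter speed: 1/1000 → 1/1250 → 1/1600 → 1/2000.

1/2000s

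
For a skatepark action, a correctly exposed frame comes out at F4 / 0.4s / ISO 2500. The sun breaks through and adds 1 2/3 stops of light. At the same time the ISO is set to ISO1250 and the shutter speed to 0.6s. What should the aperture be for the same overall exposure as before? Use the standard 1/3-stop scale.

Scene light: 1 2/3 stops brighter.
ISO: 2500 → 2000 → 1600 → 1250 — 1 stop lower (darker).
Shutter speed: 0.4 → 0.5 → 0.6 — 2/3 stop longer (brighter).
Net so far: 1 1/3 stops brighter. Aperture: f/4 → f/4.5 → f/5 → f/5.6 → f/6.3.

f/6.3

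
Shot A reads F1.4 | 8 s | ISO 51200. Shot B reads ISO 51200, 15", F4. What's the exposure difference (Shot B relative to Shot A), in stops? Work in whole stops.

2 stops darker

Aperture: f/1.4 → f/2 → f/2.8 → f/4 — 3 stops smaller aperture (darker).
Shutter speed: 8 → 15 — 1 stop slower (brighter).
ISO: unchanged.
Net: −3 +1 = −2 stops.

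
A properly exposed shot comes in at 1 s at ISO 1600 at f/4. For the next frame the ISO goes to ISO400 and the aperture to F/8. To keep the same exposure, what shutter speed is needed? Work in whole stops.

ISO: 1600 → 800 → 400 — 2 stops lower (darker).
Aperture: f/4 → f/5.6 → f/8 — 2 stops smaller aperture (darker).
Net change so far: 4 stops darker. Offset with the shutter speed: 1 → 2 → 4 → 8 → 15.

15 s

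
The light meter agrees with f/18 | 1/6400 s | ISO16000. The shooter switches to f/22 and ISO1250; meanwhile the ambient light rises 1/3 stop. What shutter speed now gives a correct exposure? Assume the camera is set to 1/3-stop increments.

1/400s

Scene light: 1/3 stop brighter.
Aperture: f/18 → f/20 → f/22 — 2/3 stop stopped down (darker).
ISO: 16000 → 12800 → 10000 → 8000 → 6400 → 5000 → 4000 → 3200 → 2500 → 2000 → 1600 → 1250 — 3 2/3 stops lower (darker).
Net so far: 4 stops darker. Shutter speed: 1/6400 → 1/5000 → 1/4000 → 1/3200 → 1/2500 → 1/2000 → 1/1600 → 1/1250 → 1/1000 → 1/800 → 1/640 → 1/500 → 1/400.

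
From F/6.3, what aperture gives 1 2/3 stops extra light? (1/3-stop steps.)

Aperture: f/6.3 → f/5.6 → f/5 → f/4.5 → f/4 → f/3.5 — 1 2/3 stops larger aperture (brighter).

f/3.5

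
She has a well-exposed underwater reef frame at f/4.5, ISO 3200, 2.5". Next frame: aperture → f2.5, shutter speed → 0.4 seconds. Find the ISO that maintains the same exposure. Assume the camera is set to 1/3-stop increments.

Aperture: f/4.5 → f/4 → f/3.5 → f/3.2 → f/2.8 → f/2.5 — 1 2/3 stops wider (brighter).
Shutter speed: 2.5 → 2 → 1.6 → 1.3 → 1 → 0.8 → 0.6 → 0.5 → 0.4 — 2 2/3 stops shorter (darker).
Net change so far: 1 stop darker. Offset with the ISO: 3200 → 4000 → 5000 → 6400.

ISO 6400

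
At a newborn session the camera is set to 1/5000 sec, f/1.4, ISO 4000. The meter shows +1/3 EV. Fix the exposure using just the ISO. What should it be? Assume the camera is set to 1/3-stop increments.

ISO 3200

Overexposed by 1/3 stop → need 1/3 stop darker.
ISO: 4000 → 3200.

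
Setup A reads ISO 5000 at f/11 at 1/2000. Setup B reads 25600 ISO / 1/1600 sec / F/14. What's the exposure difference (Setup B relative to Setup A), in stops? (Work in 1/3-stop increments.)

2 stops brighter

Aperture: f/11 → f/13 → f/14 — 2/3 stop stopped down (darker).
Shutter speed: 1/2000 → 1/1600 — 1/3 stop longer (brighter).
ISO: 5000 → 6400 → 8000 → 10000 → 12800 → 16000 → 20000 → 25600 — 2 1/3 stops raised (brighter).
Net: −2/3 +1/3 +2 1/3 = +2 stops.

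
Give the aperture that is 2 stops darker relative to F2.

Aperture: f/2 → f/2.8 → f/4 — 2 stops narrower (darker).

f/4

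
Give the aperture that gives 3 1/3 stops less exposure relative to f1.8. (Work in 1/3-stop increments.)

Aperture: f/1.8 → f/2 → f/2.2 → f/2.5 → f/2.8 → f/3.2 → f/3.5 → f/4 → f/4.5 → f/5 → f/5.6 — 3 1/3 stops smaller aperture (darker).

f/5.6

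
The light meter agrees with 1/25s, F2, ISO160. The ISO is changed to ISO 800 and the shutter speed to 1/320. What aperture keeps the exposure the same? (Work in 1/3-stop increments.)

f/1.2

ISO: 160 → 200 → 250 → 320 → 400 → 500 → 640 → 800 — 2 1/3 stops higher (brighter).
Shutter speed: 1/25 → 1/30 → 1/40 → 1/50 → 1/60 → 1/80 → 1/100 → 1/125 → 1/160 → 1/200 → 1/250 → 1/320 — 3 2/3 stops shorter (darker).
Net change so far: 1 1/3 stops darker. Offset with the aperture: f/2 → f/1.8 → f/1.6 → f/1.4 → f/1.2.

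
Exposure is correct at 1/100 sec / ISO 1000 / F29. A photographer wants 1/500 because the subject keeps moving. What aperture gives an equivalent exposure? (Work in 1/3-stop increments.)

f/13

Shutter speed: 1/100 → 1/125 → 1/160 → 1/200 → 1/250 → 1/320 → 1/400 → 1/500 — 2 1/3 stops shorter (darker).
Need 2 1/3 stops brighter from the aperture: f/29 → f/25 → f/22 → f/20 → f/18 → f/16 → f/14 → f/13.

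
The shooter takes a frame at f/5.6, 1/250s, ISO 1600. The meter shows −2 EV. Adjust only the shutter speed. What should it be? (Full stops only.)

1/60s

Underexposed by 2 stops → need 2 stops brighter.
Shutter speed: 1/250 → 1/125 → 1/60.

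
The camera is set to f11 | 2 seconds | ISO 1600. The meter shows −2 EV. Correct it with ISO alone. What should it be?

ISO 6400

Underexposed by 2 stops → need 2 stops brighter.
ISO: 1600 → 3200 → 6400.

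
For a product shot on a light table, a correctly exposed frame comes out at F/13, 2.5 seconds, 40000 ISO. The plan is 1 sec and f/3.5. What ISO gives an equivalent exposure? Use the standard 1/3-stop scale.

Shutter speed: 2.5 → 2 → 1.6 → 1.3 → 1 — 1 1/3 stops faster (darker).
Aperture: f/13 → f/11 → f/10 → f/9 → f/8 → f/7.1 → f/6.3 → f/5.6 → f/5 → f/4.5 → f/4 → f/3.5 — 3 2/3 stops wider (brighter).
Net change so far: 2 1/3 stops brighter. Offset with the ISO: 40000 → 32000 → 25600 → 20000 → 16000 → 12800 → 10000 → 8000.

ISO 8000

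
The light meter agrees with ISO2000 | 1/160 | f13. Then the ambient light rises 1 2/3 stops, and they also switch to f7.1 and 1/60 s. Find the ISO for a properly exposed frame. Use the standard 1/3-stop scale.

Scene light: 1 2/3 stops brighter.
Aperture: f/13 → f/11 → f/10 → f/9 → f/8 → f/7.1 — 1 2/3 stops opened up (brighter).
Shutter speed: 1/160 → 1/125 → 1/100 → 1/80 → 1/60 — 1 1/3 stops slower (brighter).
Net so far: 4 2/3 stops brighter. ISO: 2000 → 1600 → 1250 → 1000 → 800 → 640 → 500 → 400 → 320 → 250 → 200 → 160 → 125 → 100 → 80.

ISO 80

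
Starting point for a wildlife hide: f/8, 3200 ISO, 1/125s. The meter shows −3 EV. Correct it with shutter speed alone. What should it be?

1/15s

Underexposed by 3 stops → need 3 stops brighter.
Shutter speed: 1/125 → 1/60 → 1/30 → 1/15.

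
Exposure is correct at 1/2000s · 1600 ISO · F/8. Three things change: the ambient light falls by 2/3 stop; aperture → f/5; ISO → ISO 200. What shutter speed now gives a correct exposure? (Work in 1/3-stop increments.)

Scene light: 2/3 stop darker.
Aperture: f/8 → f/7.1 → f/6.3 → f/5.6 → f/5 — 1 1/3 stops larger aperture (brighter).
ISO: 1600 → 1250 → 1000 → 800 → 640 → 500 → 400 → 320 → 250 → 200 — 3 stops lower (darker).
Net so far: 2 1/3 stops darker. Shutter speed: 1/2000 → 1/1600 → 1/1250 → 1/1000 → 1/800 → 1/640 → 1/500 → 1/400.

1/400s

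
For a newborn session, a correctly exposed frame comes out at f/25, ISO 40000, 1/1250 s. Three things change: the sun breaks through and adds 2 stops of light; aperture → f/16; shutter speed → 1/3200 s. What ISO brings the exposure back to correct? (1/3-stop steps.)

ISO 10000

Scene light: 2 stops brighter.
Aperture: f/25 → f/22 → f/20 → f/18 → f/16 — 1 1/3 stops wider (brighter).
Shutter speed: 1/1250 → 1/1600 → 1/2000 → 1/2500 → 1/3200 — 1 1/3 stops faster (darker).
Net so far: 2 stops brighter. ISO: 40000 → 32000 → 25600 → 20000 → 16000 → 12800 → 10000.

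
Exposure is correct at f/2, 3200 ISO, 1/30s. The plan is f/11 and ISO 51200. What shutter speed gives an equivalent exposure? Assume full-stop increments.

1/15s

Aperture: f/2 → f/2.8 → f/4 → f/5.6 → f/8 → f/11 — 5 stops stopped down (darker).
ISO: 3200 → 6400 → 12800 → 25600 → 51200 — 4 stops raised (brighter).
Net change so far: 1 stop darker. Offset with the shutter speed: 1/30 → 1/15.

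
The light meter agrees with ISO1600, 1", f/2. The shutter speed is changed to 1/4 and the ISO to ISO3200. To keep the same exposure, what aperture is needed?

Shutter speed: 1 → 1/2 → 1/4 — 2 stops shorter (darker).
ISO: 1600 → 3200 — 1 stop higher (brighter).
Net change so far: 1 stop darker. Offset with the aperture: f/2 → f/1.4.

f/1.4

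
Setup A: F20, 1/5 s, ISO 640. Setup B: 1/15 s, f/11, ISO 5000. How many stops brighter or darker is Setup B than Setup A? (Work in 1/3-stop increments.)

3 stops brighter

Aperture: f/20 → f/18 → f/16 → f/14 → f/13 → f/11 — 1 2/3 stops opened up (brighter).
Shutter speed: 1/5 → 1/6 → 1/8 → 1/10 → 1/13 → 1/15 — 1 2/3 stops shorter (darker).
ISO: 640 → 800 → 1000 → 1250 → 1600 → 2000 → 2500 → 3200 → 4000 → 5000 — 3 stops raised (brighter).
Net: +1 2/3 −1 2/3 +3 = +3 stops.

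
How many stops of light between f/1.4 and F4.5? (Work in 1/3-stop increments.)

f/1.4 → f/1.6 → f/1.8 → f/2 → f/2.2 → f/2.5 → f/2.8 → f/3.2 → f/3.5 → f/4 → f/4.5 — count the steps: 10 third-stops = 3 1/3 stops.

3 1/3 stops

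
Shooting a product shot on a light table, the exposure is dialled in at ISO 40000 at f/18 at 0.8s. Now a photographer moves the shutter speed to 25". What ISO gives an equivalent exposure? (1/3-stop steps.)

ISO 1250

Shutter speed: 0.8 → 1 → 1.3 → 1.6 → 2 → 2.5 → 3.2 → 4 → 5 → 6 → 8 → 10 → 13 → 15 → 20 → 25 — 5 stops slower (brighter).
Need 5 stops darker from the ISO: 40000 → 32000 → 25600 → 20000 → 16000 → 12800 → 10000 → 8000 → 6400 → 5000 → 4000 → 3200 → 2500 → 2000 → 1600 → 1250.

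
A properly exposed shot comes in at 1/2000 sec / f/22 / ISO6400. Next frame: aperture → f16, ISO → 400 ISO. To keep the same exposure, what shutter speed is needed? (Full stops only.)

Aperture: f/22 → f/16 — 1 stop opened up (brighter).
ISO: 6400 → 3200 → 1600 → 800 → 400 — 4 stops dropped (darker).
Net change so far: 3 stops darker. Offset with the shutter speed: 1/2000 → 1/1000 → 1/500 → 1/250.

1/250s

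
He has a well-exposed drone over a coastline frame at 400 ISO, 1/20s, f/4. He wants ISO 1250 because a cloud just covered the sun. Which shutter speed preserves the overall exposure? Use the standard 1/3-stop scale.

1/60s

ISO: 400 → 500 → 640 → 800 → 1000 → 1250 — 1 2/3 stops raised (brighter).
Need 1 2/3 stops darker from the shutter speed: 1/20 → 1/25 → 1/30 → 1/40 → 1/50 → 1/60.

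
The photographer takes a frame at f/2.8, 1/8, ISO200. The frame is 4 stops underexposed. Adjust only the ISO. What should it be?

ISO 3200

Underexposed by 4 stops → need 4 stops brighter.
ISO: 200 → 400 → 800 → 1600 → 3200.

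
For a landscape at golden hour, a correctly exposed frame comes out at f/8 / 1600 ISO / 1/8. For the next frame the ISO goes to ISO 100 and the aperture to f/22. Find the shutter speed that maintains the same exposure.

15 s

ISO: 1600 → 800 → 400 → 200 → 100 — 4 stops dropped (darker).
Aperture: f/8 → f/11 → f/16 → f/22 — 3 stops stopped down (darker).
Net change so far: 7 stops darker. Offset with the shutter speed: 1/8 → 1/4 → 1/2 → 1 → 2 → 4 → 8 → 15.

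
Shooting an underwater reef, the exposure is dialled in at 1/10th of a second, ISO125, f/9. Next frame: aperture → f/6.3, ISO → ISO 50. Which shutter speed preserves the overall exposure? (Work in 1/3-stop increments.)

1/8s

Aperture: f/9 → f/8 → f/7.1 → f/6.3 — 1 stop wider (brighter).
ISO: 125 → 100 → 80 → 64 → 50 — 1 1/3 stops lower (darker).
Net change so far: 1/3 stop darker. Offset with the shutter speed: 1/10 → 1/8.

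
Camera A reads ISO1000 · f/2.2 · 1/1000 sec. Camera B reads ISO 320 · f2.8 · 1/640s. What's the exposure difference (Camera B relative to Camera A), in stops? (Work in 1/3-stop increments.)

Aperture: f/2.2 → f/2.5 → f/2.8 — 2/3 stop stopped down (darker).
Shutter speed: 1/1000 → 1/800 → 1/640 — 2/3 stop slower (brighter).
ISO: 1000 → 800 → 640 → 500 → 400 → 320 — 1 2/3 stops lower (darker).
Net: −2/3 +2/3 −1 2/3 = −1 2/3 stops.

1 2/3 stops darker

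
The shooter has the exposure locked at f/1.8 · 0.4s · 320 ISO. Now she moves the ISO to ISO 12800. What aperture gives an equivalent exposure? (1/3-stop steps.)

f/11

ISO: 320 → 400 → 500 → 640 → 800 → 1000 → 1250 → 1600 → 2000 → 2500 → 3200 → 4000 → 5000 → 6400 → 8000 → 10000 → 12800 — 5 1/3 stops higher (brighter).
Need 5 1/3 stops darker from the aperture: f/1.8 → f/2 → f/2.2 → f/2.5 → f/2.8 → f/3.2 → f/3.5 → f/4 → f/4.5 → f/5 → f/5.6 → f/6.3 → f/7.1 → f/8 → f/9 → f/10 → f/11.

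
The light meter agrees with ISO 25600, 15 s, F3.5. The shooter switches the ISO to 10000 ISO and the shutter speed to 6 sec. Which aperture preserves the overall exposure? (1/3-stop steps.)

f/1.4

ISO: 25600 → 20000 → 16000 → 12800 → 10000 — 1 1/3 stops lower (darker).
Shutter speed: 15 → 13 → 10 → 8 → 6 — 1 1/3 stops shorter (darker).
Net change so far: 2 2/3 stops darker. Offset with the aperture: f/3.5 → f/3.2 → f/2.8 → f/2.5 → f/2.2 → f/2 → f/1.8 → f/1.6 → f/1.4.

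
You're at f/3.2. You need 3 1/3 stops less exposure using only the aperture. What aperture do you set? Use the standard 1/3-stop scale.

f/10

Aperture: f/3.2 → f/3.5 → f/4 → f/4.5 → f/5 → f/5.6 → f/6.3 → f/7.1 → f/8 → f/9 → f/10 — 3 1/3 stops smaller aperture (darker).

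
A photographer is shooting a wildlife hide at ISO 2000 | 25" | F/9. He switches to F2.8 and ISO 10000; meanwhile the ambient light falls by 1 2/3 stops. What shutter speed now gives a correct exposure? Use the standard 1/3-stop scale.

1.6 s

Scene light: 1 2/3 stops darker.
Aperture: f/9 → f/8 → f/7.1 → f/6.3 → f/5.6 → f/5 → f/4.5 → f/4 → f/3.5 → f/3.2 → f/2.8 — 3 1/3 stops larger aperture (brighter).
ISO: 2000 → 2500 → 3200 → 4000 → 5000 → 6400 → 8000 → 10000 — 2 1/3 stops raised (brighter).
Net so far: 4 stops brighter. Shutter speed: 25 → 20 → 15 → 13 → 10 → 8 → 6 → 5 → 4 → 3.2 → 2.5 → 2 → 1.6.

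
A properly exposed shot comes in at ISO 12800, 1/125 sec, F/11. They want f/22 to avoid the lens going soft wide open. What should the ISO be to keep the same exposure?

Aperture: f/11 → f/16 → f/22 — 2 stops smaller aperture (darker).
Need 2 stops brighter from the ISO: 12800 → 25600 → 51200.

ISO 51200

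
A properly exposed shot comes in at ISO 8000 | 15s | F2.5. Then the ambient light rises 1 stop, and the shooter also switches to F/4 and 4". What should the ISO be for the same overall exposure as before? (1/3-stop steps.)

Scene light: 1 stop brighter.
Aperture: f/2.5 → f/2.8 → f/3.2 → f/3.5 → f/4 — 1 1/3 stops narrower (darker).
Shutter speed: 15 → 13 → 10 → 8 → 6 → 5 → 4 — 2 stops faster (darker).
Net so far: 2 1/3 stops darker. ISO: 8000 → 10000 → 12800 → 16000 → 20000 → 25600 → 32000 → 40000.

ISO 40000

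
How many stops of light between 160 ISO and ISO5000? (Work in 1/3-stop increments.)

160 → 200 → 250 → 320 → 400 → 500 → 640 → 800 → 1000 → 1250 → 1600 → 2000 → 2500 → 3200 → 4000 → 5000 — count the steps: 15 third-stops = 5 stops.

5 stops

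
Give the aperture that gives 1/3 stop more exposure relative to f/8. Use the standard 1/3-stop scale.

Aperture: f/8 → f/7.1 — 1/3 stop wider (brighter).

f/7.1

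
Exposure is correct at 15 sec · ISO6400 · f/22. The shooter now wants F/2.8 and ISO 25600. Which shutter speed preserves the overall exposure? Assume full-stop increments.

Aperture: f/22 → f/16 → f/11 → f/8 → f/5.6 → f/4 → f/2.8 — 6 stops opened up (brighter).
ISO: 6400 → 12800 → 25600 — 2 stops raised (brighter).
Net change so far: 8 stops brighter. Offset with the shutter speed: 15 → 8 → 4 → 2 → 1 → 1/2 → 1/4 → 1/8 → 1/15.

1/15s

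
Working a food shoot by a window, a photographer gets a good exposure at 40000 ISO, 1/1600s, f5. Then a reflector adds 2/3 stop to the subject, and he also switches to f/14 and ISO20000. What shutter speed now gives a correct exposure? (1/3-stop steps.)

Scene light: 2/3 stop brighter.
Aperture: f/5 → f/5.6 → f/6.3 → f/7.1 → f/8 → f/9 → f/10 → f/11 → f/13 → f/14 — 3 stops smaller aperture (darker).
ISO: 40000 → 32000 → 25600 → 20000 — 1 stop dropped (darker).
Net so far: 3 1/3 stops darker. Shutter speed: 1/1600 → 1/1250 → 1/1000 → 1/800 → 1/640 → 1/500 → 1/400 → 1/320 → 1/250 → 1/200 → 1/160.

1/160s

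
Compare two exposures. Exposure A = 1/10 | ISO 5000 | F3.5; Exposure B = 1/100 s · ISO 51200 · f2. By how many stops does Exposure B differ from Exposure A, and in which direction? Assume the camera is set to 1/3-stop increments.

Aperture: f/3.5 → f/3.2 → f/2.8 → f/2.5 → f/2.2 → f/2 — 1 2/3 stops larger aperture (brighter).
Shutter speed: 1/10 → 1/13 → 1/15 → 1/20 → 1/25 → 1/30 → 1/40 → 1/50 → 1/60 → 1/80 → 1/100 — 3 1/3 stops shorter (darker).
ISO: 5000 → 6400 → 8000 → 10000 → 12800 → 16000 → 20000 → 25600 → 32000 → 40000 → 51200 — 3 1/3 stops raised (brighter).
Net: +1 2/3 −3 1/3 +3 1/3 = +1 2/3 stops.

1 2/3 stops brighter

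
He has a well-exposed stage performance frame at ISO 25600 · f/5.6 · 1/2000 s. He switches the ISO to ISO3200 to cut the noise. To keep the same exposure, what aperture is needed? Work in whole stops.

f/2

ISO: 25600 → 12800 → 6400 → 3200 — 3 stops lower (darker).
Need 3 stops brighter from the aperture: f/5.6 → f/4 → f/2.8 → f/2.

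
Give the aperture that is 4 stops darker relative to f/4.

f/16

Aperture: f/4 → f/5.6 → f/8 → f/11 → f/16 — 4 stops smaller aperture (darker).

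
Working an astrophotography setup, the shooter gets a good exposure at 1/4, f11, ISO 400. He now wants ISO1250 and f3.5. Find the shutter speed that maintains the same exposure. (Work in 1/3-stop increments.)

ISO: 400 → 500 → 640 → 800 → 1000 → 1250 — 1 2/3 stops higher (brighter).
Aperture: f/11 → f/10 → f/9 → f/8 → f/7.1 → f/6.3 → f/5.6 → f/5 → f/4.5 → f/4 → f/3.5 — 3 1/3 stops opened up (brighter).
Net change so far: 5 stops brighter. Offset with the shutter speed: 1/4 → 1/5 → 1/6 → 1/8 → 1/10 → 1/13 → 1/15 → 1/20 → 1/25 → 1/30 → 1/40 → 1/50 → 1/60 → 1/80 → 1/100 → 1/125.

1/125s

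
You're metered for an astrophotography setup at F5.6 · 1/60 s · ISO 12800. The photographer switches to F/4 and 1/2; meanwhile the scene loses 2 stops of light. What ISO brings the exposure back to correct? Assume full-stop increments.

Scene light: 2 stops darker.
Aperture: f/5.6 → f/4 — 1 stop larger aperture (brighter).
Shutter speed: 1/60 → 1/30 → 1/15 → 1/8 → 1/4 → 1/2 — 5 stops longer (brighter).
Net so far: 4 stops brighter. ISO: 12800 → 6400 → 3200 → 1600 → 800.

ISO 800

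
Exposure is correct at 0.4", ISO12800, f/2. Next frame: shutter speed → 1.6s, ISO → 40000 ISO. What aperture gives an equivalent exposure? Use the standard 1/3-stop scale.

Shutter speed: 0.4 → 0.5 → 0.6 → 0.8 → 1 → 1.3 → 1.6 — 2 stops slower (brighter).
ISO: 12800 → 16000 → 20000 → 25600 → 32000 → 40000 — 1 2/3 stops higher (brighter).
Net change so far: 3 2/3 stops brighter. Offset with the aperture: f/2 → f/2.2 → f/2.5 → f/2.8 → f/3.2 → f/3.5 → f/4 → f/4.5 → f/5 → f/5.6 → f/6.3 → f/7.1.

f/7.1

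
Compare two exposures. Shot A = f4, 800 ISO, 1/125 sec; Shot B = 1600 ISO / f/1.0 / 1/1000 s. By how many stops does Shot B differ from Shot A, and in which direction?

Aperture: f/4 → f/2.8 → f/2 → f/1.4 → f/1.0 — 4 stops larger aperture (brighter).
Shutter speed: 1/125 → 1/250 → 1/500 → 1/1000 — 3 stops shorter (darker).
ISO: 800 → 1600 — 1 stop raised (brighter).
Net: +4 −3 +1 = +2 stops.

2 stops brighter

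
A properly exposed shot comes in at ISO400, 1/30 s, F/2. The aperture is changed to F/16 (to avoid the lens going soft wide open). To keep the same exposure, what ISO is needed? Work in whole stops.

Aperture: f/2 → f/2.8 → f/4 → f/5.6 → f/8 → f/11 → f/16 — 6 stops smaller aperture (darker).
Need 6 stops brighter from the ISO: 400 → 800 → 1600 → 3200 → 6400 → 12800 → 25600.

ISO 25600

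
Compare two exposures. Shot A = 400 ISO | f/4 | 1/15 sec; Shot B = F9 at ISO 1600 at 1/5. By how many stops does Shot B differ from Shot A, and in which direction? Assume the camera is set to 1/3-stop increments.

1 1/3 stops brighter

Aperture: f/4 → f/4.5 → f/5 → f/5.6 → f/6.3 → f/7.1 → f/8 → f/9 — 2 1/3 stops smaller aperture (darker).
Shutter speed: 1/15 → 1/13 → 1/10 → 1/8 → 1/6 → 1/5 — 1 2/3 stops longer (brighter).
ISO: 400 → 500 → 640 → 800 → 1000 → 1250 → 1600 — 2 stops raised (brighter).
Net: −2 1/3 +1 2/3 +2 = +1 1/3 stops.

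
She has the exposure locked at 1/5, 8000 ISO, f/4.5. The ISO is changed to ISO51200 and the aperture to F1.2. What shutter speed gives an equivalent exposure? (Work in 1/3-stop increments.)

1/400s

ISO: 8000 → 10000 → 12800 → 16000 → 20000 → 25600 → 32000 → 40000 → 51200 — 2 2/3 stops raised (brighter).
Aperture: f/4.5 → f/4 → f/3.5 → f/3.2 → f/2.8 → f/2.5 → f/2.2 → f/2 → f/1.8 → f/1.6 → f/1.4 → f/1.2 — 3 2/3 stops opened up (brighter).
Net change so far: 6 1/3 stops brighter. Offset with the shutter speed: 1/5 → 1/6 → 1/8 → 1/10 → 1/13 → 1/15 → 1/20 → 1/25 → 1/30 → 1/40 → 1/50 → 1/60 → 1/80 → 1/100 → 1/125 → 1/160 → 1/200 → 1/250 → 1/320 → 1/400.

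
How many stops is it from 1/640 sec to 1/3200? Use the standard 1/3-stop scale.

1/640 → 1/800 → 1/1000 → 1/1250 → 1/1600 → 1/2000 → 1/2500 → 1/3200 — count the steps: 7 third-stops = 2 1/3 stops.

2 1/3 stops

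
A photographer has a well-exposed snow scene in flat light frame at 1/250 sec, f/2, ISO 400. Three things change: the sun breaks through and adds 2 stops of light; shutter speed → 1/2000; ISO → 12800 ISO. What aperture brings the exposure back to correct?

f/8

Scene light: 2 stops brighter.
Shutter speed: 1/250 → 1/500 → 1/1000 → 1/2000 — 3 stops shorter (darker).
ISO: 400 → 800 → 1600 → 3200 → 6400 → 12800 — 5 stops higher (brighter).
Net so far: 4 stops brighter. Aperture: f/2 → f/2.8 → f/4 → f/5.6 → f/8.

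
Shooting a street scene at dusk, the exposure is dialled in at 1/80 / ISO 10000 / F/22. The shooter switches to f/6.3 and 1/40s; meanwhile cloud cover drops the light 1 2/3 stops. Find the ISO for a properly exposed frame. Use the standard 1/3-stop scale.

Scene light: 1 2/3 stops darker.
Aperture: f/22 → f/20 → f/18 → f/16 → f/14 → f/13 → f/11 → f/10 → f/9 → f/8 → f/7.1 → f/6.3 — 3 2/3 stops wider (brighter).
Shutter speed: 1/80 → 1/60 → 1/50 → 1/40 — 1 stop longer (brighter).
Net so far: 3 stops brighter. ISO: 10000 → 8000 → 6400 → 5000 → 4000 → 3200 → 2500 → 2000 → 1600 → 1250.

ISO 1250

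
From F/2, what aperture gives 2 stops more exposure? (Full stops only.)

Aperture: f/2 → f/1.4 → f/1.0 — 2 stops opened up (brighter).

f/1.0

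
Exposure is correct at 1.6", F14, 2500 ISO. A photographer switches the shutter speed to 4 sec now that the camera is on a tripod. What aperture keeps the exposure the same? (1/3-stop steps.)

Shutter speed: 1.6 → 2 → 2.5 → 3.2 → 4 — 1 1/3 stops slower (brighter).
Need 1 1/3 stops darker from the aperture: f/14 → f/16 → f/18 → f/20 → f/22.

f/22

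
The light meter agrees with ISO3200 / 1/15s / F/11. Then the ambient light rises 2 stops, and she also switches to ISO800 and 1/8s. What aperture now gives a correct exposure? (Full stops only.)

Scene light: 2 stops brighter.
ISO: 3200 → 1600 → 800 — 2 stops lower (darker).
Shutter speed: 1/15 → 1/8 — 1 stop longer (brighter).
Net so far: 1 stop brighter. Aperture: f/11 → f/16.

f/16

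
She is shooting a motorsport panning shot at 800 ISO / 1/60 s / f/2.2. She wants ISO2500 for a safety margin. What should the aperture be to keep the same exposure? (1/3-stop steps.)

f/4

ISO: 800 → 1000 → 1250 → 1600 → 2000 → 2500 — 1 2/3 stops raised (brighter).
Need 1 2/3 stops darker from the aperture: f/2.2 → f/2.5 → f/2.8 → f/3.2 → f/3.5 → f/4.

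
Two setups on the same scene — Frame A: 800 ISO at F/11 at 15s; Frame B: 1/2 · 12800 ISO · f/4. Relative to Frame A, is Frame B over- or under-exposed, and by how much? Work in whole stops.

2 stops brighter

Aperture: f/11 → f/8 → f/5.6 → f/4 — 3 stops wider (brighter).
Shutter speed: 15 → 8 → 4 → 2 → 1 → 1/2 — 5 stops faster (darker).
ISO: 800 → 1600 → 3200 → 6400 → 12800 — 4 stops higher (brighter).
Net: +3 −5 +4 = +2 stops.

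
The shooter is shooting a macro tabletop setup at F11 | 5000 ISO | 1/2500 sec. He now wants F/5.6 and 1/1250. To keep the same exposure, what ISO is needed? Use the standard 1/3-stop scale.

Aperture: f/11 → f/10 → f/9 → f/8 → f/7.1 → f/6.3 → f/5.6 — 2 stops wider (brighter).
Shutter speed: 1/2500 → 1/2000 → 1/1600 → 1/1250 — 1 stop longer (brighter).
Net change so far: 3 stops brighter. Offset with the ISO: 5000 → 4000 → 3200 → 2500 → 2000 → 1600 → 1250 → 1000 → 800 → 640.

ISO 640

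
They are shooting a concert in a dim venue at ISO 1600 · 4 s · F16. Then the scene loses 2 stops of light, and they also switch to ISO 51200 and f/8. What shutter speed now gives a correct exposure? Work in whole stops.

1/8s

Scene light: 2 stops darker.
ISO: 1600 → 3200 → 6400 → 12800 → 25600 → 51200 — 5 stops raised (brighter).
Aperture: f/16 → f/11 → f/8 — 2 stops wider (brighter).
Net so far: 5 stops brighter. Shutter speed: 4 → 2 → 1 → 1/2 → 1/4 → 1/8.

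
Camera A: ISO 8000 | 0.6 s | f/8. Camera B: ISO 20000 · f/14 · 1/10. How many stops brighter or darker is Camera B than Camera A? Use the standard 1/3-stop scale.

Aperture: f/8 → f/9 → f/10 → f/11 → f/13 → f/14 — 1 2/3 stops smaller aperture (darker).
Shutter speed: 0.6 → 0.5 → 0.4 → 0.3 → 1/4 → 1/5 → 1/6 → 1/8 → 1/10 — 2 2/3 stops faster (darker).
ISO: 8000 → 10000 → 12800 → 16000 → 20000 — 1 1/3 stops higher (brighter).
Net: −1 2/3 −2 2/3 +1 1/3 = −3 stops.

3 stops darker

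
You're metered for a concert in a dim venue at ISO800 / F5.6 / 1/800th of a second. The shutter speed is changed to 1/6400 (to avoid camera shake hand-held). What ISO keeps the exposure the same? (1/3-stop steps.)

Shutter speed: 1/800 → 1/1000 → 1/1250 → 1/1600 → 1/2000 → 1/2500 → 1/3200 → 1/4000 → 1/5000 → 1/6400 — 3 stops faster (darker).
Need 3 stops brighter from the ISO: 800 → 1000 → 1250 → 1600 → 2000 → 2500 → 3200 → 4000 → 5000 → 6400.

ISO 6400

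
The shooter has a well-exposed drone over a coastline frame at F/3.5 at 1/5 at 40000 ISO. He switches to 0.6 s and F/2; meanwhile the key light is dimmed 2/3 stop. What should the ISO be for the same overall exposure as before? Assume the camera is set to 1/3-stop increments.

Scene light: 2/3 stop darker.
Shutter speed: 1/5 → 1/4 → 0.3 → 0.4 → 0.5 → 0.6 — 1 2/3 stops slower (brighter).
Aperture: f/3.5 → f/3.2 → f/2.8 → f/2.5 → f/2.2 → f/2 — 1 2/3 stops wider (brighter).
Net so far: 2 2/3 stops brighter. ISO: 40000 → 32000 → 25600 → 20000 → 16000 → 12800 → 10000 → 8000 → 6400.

ISO 6400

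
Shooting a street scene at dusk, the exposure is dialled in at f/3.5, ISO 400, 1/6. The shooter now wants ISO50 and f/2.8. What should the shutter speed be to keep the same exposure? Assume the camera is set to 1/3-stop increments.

ISO: 400 → 320 → 250 → 200 → 160 → 125 → 100 → 80 → 64 → 50 — 3 stops lower (darker).
Aperture: f/3.5 → f/3.2 → f/2.8 — 2/3 stop larger aperture (brighter).
Net change so far: 2 1/3 stops darker. Offset with the shutter speed: 1/6 → 1/5 → 1/4 → 0.3 → 0.4 → 0.5 → 0.6 → 0.8.

0.8 s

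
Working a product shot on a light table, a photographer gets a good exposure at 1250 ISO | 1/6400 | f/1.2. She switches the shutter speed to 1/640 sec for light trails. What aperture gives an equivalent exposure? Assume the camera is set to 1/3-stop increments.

Shutter speed: 1/6400 → 1/5000 → 1/4000 → 1/3200 → 1/2500 → 1/2000 → 1/1600 → 1/1250 → 1/1000 → 1/800 → 1/640 — 3 1/3 stops slower (brighter).
Need 3 1/3 stops darker from the aperture: f/1.2 → f/1.4 → f/1.6 → f/1.8 → f/2 → f/2.2 → f/2.5 → f/2.8 → f/3.2 → f/3.5 → f/4.

f/4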